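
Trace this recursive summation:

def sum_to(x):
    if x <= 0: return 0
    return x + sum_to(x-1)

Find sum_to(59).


sum_to(59)
= 59 + 58 + 57 + 56 + 55 + 54 + 53 + 52 + 51 + 50 + 49 + 48 + 47 + 46 + 45 + 44 + 43 + 42 + 41 + 40 + 39 + 38 + 37 + 36 + 35 + 34 + 33 + 32 + 31 + 30 + 29 + 28 + 27 + 26 + 25 + 24 + 23 + 22 + 21 + 20 + 19 + 18 + 17 + 16 + 15 + 14 + 13 + 12 + 11 + 10 + 9 + 8 + 7 + 6 + 5 + 4 + 3 + 2 + 1 + sum_to(0)
= 59 + 58 + 57 + 56 + 55 + 54 + 53 + 52 + 51 + 50 + 49 + 48 + 47 + 46 + 45 + 44 + 43 + 42 + 41 + 40 + 39 + 38 + 37 + 36 + 35 + 34 + 33 + 32 + 31 + 30 + 29 + 28 + 27 + 26 + 25 + 24 + 23 + 22 + 21 + 20 + 19 + 18 + 17 + 16 + 15 + 14 + 13 + 12 + 11 + 10 + 9 + 8 + 7 + 6 + 5 + 4 + 3 + 2 + 1 + 0
= 1770

1770


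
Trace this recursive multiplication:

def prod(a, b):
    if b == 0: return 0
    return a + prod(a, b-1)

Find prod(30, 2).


prod(30, 2) = 30 + prod(30, 1)
prod(30, 1) = 30 + prod(30, 0)
prod(30, 0) = 0  (base case)
Total: 30 + 30 + 0 = 60

60


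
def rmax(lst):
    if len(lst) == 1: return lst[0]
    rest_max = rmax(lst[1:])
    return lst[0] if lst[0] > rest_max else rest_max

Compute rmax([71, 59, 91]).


rmax([71, 59, 91]): compare 71 with rmax([59, 91])
rmax([59, 91]): compare 59 with rmax([91])
rmax([91]) = 91  (base case)
Compare 59 with 91 -> 91
Compare 71 with 91 -> 91

91


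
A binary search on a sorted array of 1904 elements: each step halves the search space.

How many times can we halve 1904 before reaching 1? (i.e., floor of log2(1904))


1904 / 2 = 952
952 / 2 = 476
476 / 2 = 238
238 / 2 = 119
119 / 2 = 59
59 / 2 = 29
29 / 2 = 14
14 / 2 = 7
7 / 2 = 3
3 / 2 = 1
Reached 1 after 10 halvings

10


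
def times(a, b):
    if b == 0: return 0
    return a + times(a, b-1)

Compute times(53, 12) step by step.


times(53, 12) = 53 + times(53, 11)
times(53, 11) = 53 + times(53, 10)
times(53, 10) = 53 + times(53, 9)
times(53, 9) = 53 + times(53, 8)
times(53, 8) = 53 + times(53, 7)
times(53, 7) = 53 + times(53, 6)
times(53, 6) = 53 + times(53, 5)
times(53, 5) = 53 + times(53, 4)
times(53, 4) = 53 + times(53, 3)
times(53, 3) = 53 + times(53, 2)
times(53, 2) = 53 + times(53, 1)
times(53, 1) = 53 + times(53, 0)
times(53, 0) = 0  (base case)
Total: 53 + 53 + 53 + 53 + 53 + 53 + 53 + 53 + 53 + 53 + 53 + 53 + 0 = 636

636


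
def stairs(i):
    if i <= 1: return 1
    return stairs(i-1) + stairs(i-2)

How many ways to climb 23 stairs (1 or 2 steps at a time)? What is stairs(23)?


Building up from base cases:
stairs(0) = 1
stairs(1) = 1
stairs(2) = stairs(1) + stairs(0) = 1 + 1 = 2
stairs(3) = stairs(2) + stairs(1) = 2 + 1 = 3
stairs(4) = stairs(3) + stairs(2) = 3 + 2 = 5
stairs(5) = stairs(4) + stairs(3) = 5 + 3 = 8
stairs(6) = stairs(5) + stairs(4) = 8 + 5 = 13
stairs(7) = stairs(6) + stairs(5) = 13 + 8 = 21
stairs(8) = stairs(7) + stairs(6) = 21 + 13 = 34
stairs(9) = stairs(8) + stairs(7) = 34 + 21 = 55
stairs(10) = stairs(9) + stairs(8) = 55 + 34 = 89
stairs(11) = stairs(10) + stairs(9) = 89 + 55 = 144
stairs(12) = stairs(11) + stairs(10) = 144 + 89 = 233
stairs(13) = stairs(12) + stairs(11) = 233 + 144 = 377
stairs(14) = stairs(13) + stairs(12) = 377 + 233 = 610
stairs(15) = stairs(14) + stairs(13) = 610 + 377 = 987
stairs(16) = stairs(15) + stairs(14) = 987 + 610 = 1597
stairs(17) = stairs(16) + stairs(15) = 1597 + 987 = 2584
stairs(18) = stairs(17) + stairs(16) = 2584 + 1597 = 4181
stairs(19) = stairs(18) + stairs(17) = 4181 + 2584 = 6765
stairs(20) = stairs(19) + stairs(18) = 6765 + 4181 = 10946
stairs(21) = stairs(20) + stairs(19) = 10946 + 6765 = 17711
stairs(22) = stairs(21) + stairs(20) = 17711 + 10946 = 28657
stairs(23) = stairs(22) + stairs(21) = 28657 + 17711 = 46368

46368


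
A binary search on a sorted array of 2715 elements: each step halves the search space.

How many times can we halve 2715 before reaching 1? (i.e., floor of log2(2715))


2715 / 2 = 1357
1357 / 2 = 678
678 / 2 = 339
339 / 2 = 169
169 / 2 = 84
84 / 2 = 42
42 / 2 = 21
21 / 2 = 10
10 / 2 = 5
5 / 2 = 2
2 / 2 = 1
Reached 1 after 11 halvings

11


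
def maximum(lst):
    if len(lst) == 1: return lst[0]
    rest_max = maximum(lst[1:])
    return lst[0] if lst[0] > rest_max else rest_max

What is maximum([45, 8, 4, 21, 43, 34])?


maximum([45, 8, 4, 21, 43, 34]): compare 45 with maximum([8, 4, 21, 43, 34])
maximum([8, 4, 21, 43, 34]): compare 8 with maximum([4, 21, 43, 34])
maximum([4, 21, 43, 34]): compare 4 with maximum([21, 43, 34])
maximum([21, 43, 34]): compare 21 with maximum([43, 34])
maximum([43, 34]): compare 43 with maximum([34])
maximum([34]) = 34  (base case)
Compare 43 with 34 -> 43
Compare 21 with 43 -> 43
Compare 4 with 43 -> 43
Compare 8 with 43 -> 43
Compare 45 with 43 -> 45

45


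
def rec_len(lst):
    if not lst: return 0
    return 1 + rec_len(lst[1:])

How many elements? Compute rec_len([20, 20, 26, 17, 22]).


rec_len([20, 20, 26, 17, 22]) = 1 + rec_len([20, 26, 17, 22])
rec_len([20, 26, 17, 22]) = 1 + rec_len([26, 17, 22])
rec_len([26, 17, 22]) = 1 + rec_len([17, 22])
rec_len([17, 22]) = 1 + rec_len([22])
rec_len([22]) = 1 + rec_len([])
rec_len([]) = 0  (base case)
Unwinding: 1 + 1 + 1 + 1 + 1 + 0 = 5

5


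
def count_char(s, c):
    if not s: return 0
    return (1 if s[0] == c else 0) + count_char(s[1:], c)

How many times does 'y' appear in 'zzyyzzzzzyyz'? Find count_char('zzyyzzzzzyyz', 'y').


s[0]='z' != 'y' -> 0
s[0]='z' != 'y' -> 0
s[0]='y' == 'y' -> 1
s[0]='y' == 'y' -> 1
s[0]='z' != 'y' -> 0
s[0]='z' != 'y' -> 0
s[0]='z' != 'y' -> 0
s[0]='z' != 'y' -> 0
s[0]='z' != 'y' -> 0
s[0]='y' == 'y' -> 1
s[0]='y' == 'y' -> 1
s[0]='z' != 'y' -> 0
Sum: 0 + 0 + 1 + 1 + 0 + 0 + 0 + 0 + 0 + 1 + 1 + 0 = 4

4


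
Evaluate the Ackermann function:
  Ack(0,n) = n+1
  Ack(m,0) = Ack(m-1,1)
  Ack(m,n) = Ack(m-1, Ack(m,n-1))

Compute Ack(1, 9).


Ack(1, 9) = Ack(0, Ack(1, 8))
  Ack(1, 8) = Ack(0, Ack(1, 7))
    Ack(1, 7) = Ack(0, Ack(1, 6))
      Ack(1, 6) = Ack(0, Ack(1, 5))
        Ack(1, 5) = Ack(0, Ack(1, 4))
          Ack(1, 4) = Ack(0, Ack(1, 3))
          Ack(1, 3) = Ack(0, Ack(1, 2))
          Ack(1, 2) = Ack(0, Ack(1, 1))
          Ack(1, 1) = Ack(0, Ack(1, 0))
          Ack(1, 0) = Ack(0, 1)
          Ack(0, 1) = 2
            = Ack(0, 2)
          Ack(0, 2) = 3
            = Ack(0, 3)
          Ack(0, 3) = 4
            = Ack(0, 4)
          Ack(0, 4) = 5
            = Ack(0, 5)
          Ack(0, 5) = 6
          = Ack(0, 6)
          Ack(0, 6) = 7
        = Ack(0, 7)
        Ack(0, 7) = 8
      = Ack(0, 8)
      Ack(0, 8) = 9
... (trace truncated)
Result: Ack(1, 9) = 11

11


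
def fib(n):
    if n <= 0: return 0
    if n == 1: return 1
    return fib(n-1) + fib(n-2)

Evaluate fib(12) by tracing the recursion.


Computing fib(12) bottom-up:
fib(0) = 0
fib(1) = 1
fib(2) = fib(1) + fib(0) = 1 + 0 = 1
fib(3) = fib(2) + fib(1) = 1 + 1 = 2
fib(4) = fib(3) + fib(2) = 2 + 1 = 3
fib(5) = fib(4) + fib(3) = 3 + 2 = 5
fib(6) = fib(5) + fib(4) = 5 + 3 = 8
fib(7) = fib(6) + fib(5) = 8 + 5 = 13
fib(8) = fib(7) + fib(6) = 13 + 8 = 21
fib(9) = fib(8) + fib(7) = 21 + 13 = 34
fib(10) = fib(9) + fib(8) = 34 + 21 = 55
fib(11) = fib(10) + fib(9) = 55 + 34 = 89
fib(12) = fib(11) + fib(10) = 89 + 55 = 144

144


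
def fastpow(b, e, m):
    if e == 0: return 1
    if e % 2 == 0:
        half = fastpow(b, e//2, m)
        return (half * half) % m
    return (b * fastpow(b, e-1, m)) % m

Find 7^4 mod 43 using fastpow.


fastpow(7, 4, 43): e is even, compute fastpow(7, 2, 43)
  fastpow(7, 2, 43): e is even, compute fastpow(7, 1, 43)
    fastpow(7, 1, 43): e is odd, compute fastpow(7, 0, 43)
      fastpow(7, 0, 43) = 1
    (7 * 1) % 43 = 7
  half=7, (7*7) % 43 = 6
half=6, (6*6) % 43 = 36

36


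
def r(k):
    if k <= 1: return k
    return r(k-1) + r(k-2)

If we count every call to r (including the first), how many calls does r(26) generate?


Let C(n) = total calls for r(n)
C(0) = 1, C(1) = 1
C(2) = 1 + C(1) + C(0) = 1 + 1 + 1 = 3
C(3) = 1 + C(2) + C(1) = 1 + 3 + 1 = 5
C(4) = 1 + C(3) + C(2) = 1 + 5 + 3 = 9
C(5) = 1 + C(4) + C(3) = 1 + 9 + 5 = 15
C(6) = 1 + C(5) + C(4) = 1 + 15 + 9 = 25
C(7) = 1 + C(6) + C(5) = 1 + 25 + 15 = 41
C(8) = 1 + C(7) + C(6) = 1 + 41 + 25 = 67
C(9) = 1 + C(8) + C(7) = 1 + 67 + 41 = 109
C(10) = 1 + C(9) + C(8) = 1 + 109 + 67 = 177
C(11) = 1 + C(10) + C(9) = 1 + 177 + 109 = 287
C(12) = 1 + C(11) + C(10) = 1 + 287 + 177 = 465
C(13) = 1 + C(12) + C(11) = 1 + 465 + 287 = 753
C(14) = 1 + C(13) + C(12) = 1 + 753 + 465 = 1219
C(15) = 1 + C(14) + C(13) = 1 + 1219 + 753 = 1973
C(16) = 1 + C(15) + C(14) = 1 + 1973 + 1219 = 3193
C(17) = 1 + C(16) + C(15) = 1 + 3193 + 1973 = 5167
C(18) = 1 + C(17) + C(16) = 1 + 5167 + 3193 = 8361
C(19) = 1 + C(18) + C(17) = 1 + 8361 + 5167 = 13529
C(20) = 1 + C(19) + C(18) = 1 + 13529 + 8361 = 21891
C(21) = 1 + C(20) + C(19) = 1 + 21891 + 13529 = 35421
C(22) = 1 + C(21) + C(20) = 1 + 35421 + 21891 = 57313
C(23) = 1 + C(22) + C(21) = 1 + 57313 + 35421 = 92735
C(24) = 1 + C(23) + C(22) = 1 + 92735 + 57313 = 150049
C(25) = 1 + C(24) + C(23) = 1 + 150049 + 92735 = 242785
C(26) = 1 + C(25) + C(24) = 1 + 242785 + 150049 = 392835

392835


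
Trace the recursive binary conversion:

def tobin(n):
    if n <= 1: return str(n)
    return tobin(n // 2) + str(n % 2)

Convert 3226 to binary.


tobin(3226) = tobin(1613) + '0'
tobin(1613) = tobin(806) + '1'
tobin(806) = tobin(403) + '0'
tobin(403) = tobin(201) + '1'
tobin(201) = tobin(100) + '1'
tobin(100) = tobin(50) + '0'
tobin(50) = tobin(25) + '0'
tobin(25) = tobin(12) + '1'
tobin(12) = tobin(6) + '0'
tobin(6) = tobin(3) + '0'
tobin(3) = tobin(1) + '1'
tobin(1) = '1'  (base case)
Concatenating: '1' + '1' + '0' + '0' + '1' + '0' + '0' + '1' + '1' + '0' + '1' + '0' = '110010011010'

110010011010


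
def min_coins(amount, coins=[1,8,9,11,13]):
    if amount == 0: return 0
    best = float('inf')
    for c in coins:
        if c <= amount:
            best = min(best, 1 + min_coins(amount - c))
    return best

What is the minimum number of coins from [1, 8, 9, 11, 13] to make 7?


Building up with DP:
min_coins(0) = 0
min_coins(1) = min(1+min_coins(0)=1+0=1) = 1
min_coins(2) = min(1+min_coins(1)=1+1=2) = 2
min_coins(3) = min(1+min_coins(2)=1+2=3) = 3
min_coins(4) = min(1+min_coins(3)=1+3=4) = 4
min_coins(5) = min(1+min_coins(4)=1+4=5) = 5
min_coins(6) = min(1+min_coins(5)=1+5=6) = 6
min_coins(7) = min(1+min_coins(6)=1+6=7) = 7

7


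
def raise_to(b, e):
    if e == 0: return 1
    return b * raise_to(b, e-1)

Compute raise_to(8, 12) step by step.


raise_to(8, 12)
= 8 * raise_to(8, 11)
= 8 * 8 * raise_to(8, 10)
= 8 * 8 * 8 * raise_to(8, 9)
= 8 * 8 * 8 * 8 * raise_to(8, 8)
= 8 * 8 * 8 * 8 * 8 * raise_to(8, 7)
= 8 * 8 * 8 * 8 * 8 * 8 * raise_to(8, 6)
= 8 * 8 * 8 * 8 * 8 * 8 * 8 * raise_to(8, 5)
= 8 * 8 * 8 * 8 * 8 * 8 * 8 * 8 * raise_to(8, 4)
= 8 * 8 * 8 * 8 * 8 * 8 * 8 * 8 * 8 * raise_to(8, 3)
= 8 * 8 * 8 * 8 * 8 * 8 * 8 * 8 * 8 * 8 * raise_to(8, 2)
= 8 * 8 * 8 * 8 * 8 * 8 * 8 * 8 * 8 * 8 * 8 * raise_to(8, 1)
= 8 * 8 * 8 * 8 * 8 * 8 * 8 * 8 * 8 * 8 * 8 * 8 * raise_to(8, 0)
= 8 * 8 * 8 * 8 * 8 * 8 * 8 * 8 * 8 * 8 * 8 * 8 * 1
= 68719476736

68719476736


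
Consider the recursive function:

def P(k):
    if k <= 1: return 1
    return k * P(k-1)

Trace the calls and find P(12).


P(12)
= 12 * P(11)
= 12 * 11 * P(10)
= 12 * 11 * 10 * P(9)
= 12 * 11 * 10 * 9 * P(8)
= 12 * 11 * 10 * 9 * 8 * P(7)
= 12 * 11 * 10 * 9 * 8 * 7 * P(6)
= 12 * 11 * 10 * 9 * 8 * 7 * 6 * P(5)
= 12 * 11 * 10 * 9 * 8 * 7 * 6 * 5 * P(4)
= 12 * 11 * 10 * 9 * 8 * 7 * 6 * 5 * 4 * P(3)
= 12 * 11 * 10 * 9 * 8 * 7 * 6 * 5 * 4 * 3 * P(2)
= 12 * 11 * 10 * 9 * 8 * 7 * 6 * 5 * 4 * 3 * 2 * P(1)
= 12 * 11 * 10 * 9 * 8 * 7 * 6 * 5 * 4 * 3 * 2 * 1
= 479001600

479001600


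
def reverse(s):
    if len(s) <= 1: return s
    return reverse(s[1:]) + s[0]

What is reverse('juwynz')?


reverse('juwynz') = reverse('uwynz') + 'j'
reverse('uwynz') = reverse('wynz') + 'u'
reverse('wynz') = reverse('ynz') + 'w'
reverse('ynz') = reverse('nz') + 'y'
reverse('nz') = reverse('z') + 'n'
reverse('z') = 'z'  (base case)
Concatenating: 'z' + 'n' + 'y' + 'w' + 'u' + 'j' = 'znywuj'

znywuj


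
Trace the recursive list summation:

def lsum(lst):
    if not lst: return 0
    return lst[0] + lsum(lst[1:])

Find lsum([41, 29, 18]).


lsum([41, 29, 18]) = 41 + lsum([29, 18])
lsum([29, 18]) = 29 + lsum([18])
lsum([18]) = 18 + lsum([])
lsum([]) = 0  (base case)
Total: 41 + 29 + 18 + 0 = 88

88


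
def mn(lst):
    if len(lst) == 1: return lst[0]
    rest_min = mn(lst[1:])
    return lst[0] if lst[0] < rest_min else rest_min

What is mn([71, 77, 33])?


mn([71, 77, 33]): compare 71 with mn([77, 33])
mn([77, 33]): compare 77 with mn([33])
mn([33]) = 33  (base case)
Compare 77 with 33 -> 33
Compare 71 with 33 -> 33

33


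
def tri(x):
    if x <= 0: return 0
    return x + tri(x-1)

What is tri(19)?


tri(19)
= 19 + 18 + 17 + 16 + 15 + 14 + 13 + 12 + 11 + 10 + 9 + 8 + 7 + 6 + 5 + 4 + 3 + 2 + 1 + tri(0)
= 19 + 18 + 17 + 16 + 15 + 14 + 13 + 12 + 11 + 10 + 9 + 8 + 7 + 6 + 5 + 4 + 3 + 2 + 1 + 0
= 190

190


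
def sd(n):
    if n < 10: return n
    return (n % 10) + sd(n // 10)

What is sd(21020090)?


sd(21020090) = 0 + sd(2102009)
sd(2102009) = 9 + sd(210200)
sd(210200) = 0 + sd(21020)
sd(21020) = 0 + sd(2102)
sd(2102) = 2 + sd(210)
sd(210) = 0 + sd(21)
sd(21) = 1 + sd(2)
sd(2) = 2  (base case)
Total: 0 + 9 + 0 + 0 + 2 + 0 + 1 + 2 = 14

14


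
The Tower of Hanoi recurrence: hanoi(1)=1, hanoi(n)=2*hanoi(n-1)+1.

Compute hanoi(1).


hanoi(1) = 1  (base case)

1


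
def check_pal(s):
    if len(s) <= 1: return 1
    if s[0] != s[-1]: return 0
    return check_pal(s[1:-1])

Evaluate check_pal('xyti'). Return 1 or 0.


check_pal('xyti'): s[0]='x' != s[-1]='i' -> return 0
Result: 0 (not a palindrome)

0


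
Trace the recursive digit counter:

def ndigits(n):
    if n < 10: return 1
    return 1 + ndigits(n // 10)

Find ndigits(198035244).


ndigits(198035244) = 1 + ndigits(19803524)
ndigits(19803524) = 1 + ndigits(1980352)
ndigits(1980352) = 1 + ndigits(198035)
ndigits(198035) = 1 + ndigits(19803)
ndigits(19803) = 1 + ndigits(1980)
ndigits(1980) = 1 + ndigits(198)
ndigits(198) = 1 + ndigits(19)
ndigits(19) = 1 + ndigits(1)
ndigits(1) = 1  (base case: 1 < 10)
Unwinding: 1 + 1 + 1 + 1 + 1 + 1 + 1 + 1 + 1 = 9

9


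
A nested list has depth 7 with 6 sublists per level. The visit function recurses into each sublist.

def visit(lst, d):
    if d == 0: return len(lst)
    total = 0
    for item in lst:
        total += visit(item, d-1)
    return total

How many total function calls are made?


At depth 0 (root): 1 call
At depth 1: each of 1 parents calls visit on 6 children = 6 calls
At depth 2: each of 6 parents calls visit on 6 children = 36 calls
At depth 3: each of 36 parents calls visit on 6 children = 216 calls
At depth 4: each of 216 parents calls visit on 6 children = 1296 calls
At depth 5: each of 1296 parents calls visit on 6 children = 7776 calls
At depth 6: each of 7776 parents calls visit on 6 children = 46656 calls
At depth 7: each of 46656 parents calls visit on 6 children = 279936 calls
Total: 1 + 6 + 36 + 216 + 1296 + 7776 + 46656 + 279936 = 335923

335923


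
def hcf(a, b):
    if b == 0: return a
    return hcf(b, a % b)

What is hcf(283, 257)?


hcf(283, 257) = hcf(257, 26)
hcf(257, 26) = hcf(26, 23)
hcf(26, 23) = hcf(23, 3)
hcf(23, 3) = hcf(3, 2)
hcf(3, 2) = hcf(2, 1)
hcf(2, 1) = hcf(1, 0)
hcf(1, 0) = 1  (base case)

1


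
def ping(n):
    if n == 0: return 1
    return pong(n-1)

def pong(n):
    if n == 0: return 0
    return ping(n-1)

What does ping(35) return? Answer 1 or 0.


ping(35) = pong(34)
pong(34) = ping(33)
ping(33) = pong(32)
pong(32) = ping(31)
ping(31) = pong(30)
pong(30) = ping(29)
ping(29) = pong(28)
pong(28) = ping(27)
ping(27) = pong(26)
pong(26) = ping(25)
ping(25) = pong(24)
pong(24) = ping(23)
ping(23) = pong(22)
pong(22) = ping(21)
ping(21) = pong(20)
pong(20) = ping(19)
ping(19) = pong(18)
pong(18) = ping(17)
ping(17) = pong(16)
pong(16) = ping(15)
ping(15) = pong(14)
pong(14) = ping(13)
ping(13) = pong(12)
pong(12) = ping(11)
ping(11) = pong(10)
pong(10) = ping(9)
ping(9) = pong(8)
pong(8) = ping(7)
ping(7) = pong(6)
pong(6) = ping(5)
ping(5) = pong(4)
pong(4) = ping(3)
ping(3) = pong(2)
pong(2) = ping(1)
ping(1) = pong(0)
pong(0) = 0  (base case)
Result: 0

0


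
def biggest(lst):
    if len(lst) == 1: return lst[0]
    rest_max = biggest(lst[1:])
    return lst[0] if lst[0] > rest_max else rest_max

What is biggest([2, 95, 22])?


biggest([2, 95, 22]): compare 2 with biggest([95, 22])
biggest([95, 22]): compare 95 with biggest([22])
biggest([22]) = 22  (base case)
Compare 95 with 22 -> 95
Compare 2 with 95 -> 95

95


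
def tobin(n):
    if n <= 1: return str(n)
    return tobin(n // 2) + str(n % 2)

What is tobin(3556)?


tobin(3556) = tobin(1778) + '0'
tobin(1778) = tobin(889) + '0'
tobin(889) = tobin(444) + '1'
tobin(444) = tobin(222) + '0'
tobin(222) = tobin(111) + '0'
tobin(111) = tobin(55) + '1'
tobin(55) = tobin(27) + '1'
tobin(27) = tobin(13) + '1'
tobin(13) = tobin(6) + '1'
tobin(6) = tobin(3) + '0'
tobin(3) = tobin(1) + '1'
tobin(1) = '1'  (base case)
Concatenating: '1' + '1' + '0' + '1' + '1' + '1' + '1' + '0' + '0' + '1' + '0' + '0' = '110111100100'

110111100100


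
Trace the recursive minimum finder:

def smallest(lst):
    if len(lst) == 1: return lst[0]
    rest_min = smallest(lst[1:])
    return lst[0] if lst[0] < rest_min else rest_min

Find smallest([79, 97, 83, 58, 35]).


smallest([79, 97, 83, 58, 35]): compare 79 with smallest([97, 83, 58, 35])
smallest([97, 83, 58, 35]): compare 97 with smallest([83, 58, 35])
smallest([83, 58, 35]): compare 83 with smallest([58, 35])
smallest([58, 35]): compare 58 with smallest([35])
smallest([35]) = 35  (base case)
Compare 58 with 35 -> 35
Compare 83 with 35 -> 35
Compare 97 with 35 -> 35
Compare 79 with 35 -> 35

35


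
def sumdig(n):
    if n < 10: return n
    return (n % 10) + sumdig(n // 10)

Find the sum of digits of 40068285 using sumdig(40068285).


sumdig(40068285) = 5 + sumdig(4006828)
sumdig(4006828) = 8 + sumdig(400682)
sumdig(400682) = 2 + sumdig(40068)
sumdig(40068) = 8 + sumdig(4006)
sumdig(4006) = 6 + sumdig(400)
sumdig(400) = 0 + sumdig(40)
sumdig(40) = 0 + sumdig(4)
sumdig(4) = 4  (base case)
Total: 5 + 8 + 2 + 8 + 6 + 0 + 0 + 4 = 33

33


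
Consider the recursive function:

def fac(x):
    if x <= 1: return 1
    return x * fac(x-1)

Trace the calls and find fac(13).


fac(13)
= 13 * fac(12)
= 13 * 12 * fac(11)
= 13 * 12 * 11 * fac(10)
= 13 * 12 * 11 * 10 * fac(9)
= 13 * 12 * 11 * 10 * 9 * fac(8)
= 13 * 12 * 11 * 10 * 9 * 8 * fac(7)
= 13 * 12 * 11 * 10 * 9 * 8 * 7 * fac(6)
= 13 * 12 * 11 * 10 * 9 * 8 * 7 * 6 * fac(5)
= 13 * 12 * 11 * 10 * 9 * 8 * 7 * 6 * 5 * fac(4)
= 13 * 12 * 11 * 10 * 9 * 8 * 7 * 6 * 5 * 4 * fac(3)
= 13 * 12 * 11 * 10 * 9 * 8 * 7 * 6 * 5 * 4 * 3 * fac(2)
= 13 * 12 * 11 * 10 * 9 * 8 * 7 * 6 * 5 * 4 * 3 * 2 * fac(1)
= 13 * 12 * 11 * 10 * 9 * 8 * 7 * 6 * 5 * 4 * 3 * 2 * 1
= 6227020800

6227020800


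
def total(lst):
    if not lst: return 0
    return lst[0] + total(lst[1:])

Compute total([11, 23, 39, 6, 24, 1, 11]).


total([11, 23, 39, 6, 24, 1, 11]) = 11 + total([23, 39, 6, 24, 1, 11])
total([23, 39, 6, 24, 1, 11]) = 23 + total([39, 6, 24, 1, 11])
total([39, 6, 24, 1, 11]) = 39 + total([6, 24, 1, 11])
total([6, 24, 1, 11]) = 6 + total([24, 1, 11])
total([24, 1, 11]) = 24 + total([1, 11])
total([1, 11]) = 1 + total([11])
total([11]) = 11 + total([])
total([]) = 0  (base case)
Total: 11 + 23 + 39 + 6 + 24 + 1 + 11 + 0 = 115

115


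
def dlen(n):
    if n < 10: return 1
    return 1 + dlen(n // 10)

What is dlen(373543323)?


dlen(373543323) = 1 + dlen(37354332)
dlen(37354332) = 1 + dlen(3735433)
dlen(3735433) = 1 + dlen(373543)
dlen(373543) = 1 + dlen(37354)
dlen(37354) = 1 + dlen(3735)
dlen(3735) = 1 + dlen(373)
dlen(373) = 1 + dlen(37)
dlen(37) = 1 + dlen(3)
dlen(3) = 1  (base case: 3 < 10)
Unwinding: 1 + 1 + 1 + 1 + 1 + 1 + 1 + 1 + 1 = 9

9


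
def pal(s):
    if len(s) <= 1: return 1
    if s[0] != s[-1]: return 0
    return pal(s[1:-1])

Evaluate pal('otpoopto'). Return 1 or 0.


pal('otpoopto'): s[0]='o' == s[-1]='o' -> check pal('tpoopt')
pal('tpoopt'): s[0]='t' == s[-1]='t' -> check pal('poop')
pal('poop'): s[0]='p' == s[-1]='p' -> check pal('oo')
pal('oo'): s[0]='o' == s[-1]='o' -> check pal('')
pal(''): len <= 1 -> return 1  (base case)
Result: 1 (palindrome)

1


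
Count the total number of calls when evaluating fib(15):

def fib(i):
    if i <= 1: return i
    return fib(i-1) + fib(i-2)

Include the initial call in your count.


Let C(n) = total calls for fib(n)
C(0) = 1, C(1) = 1
C(2) = 1 + C(1) + C(0) = 1 + 1 + 1 = 3
C(3) = 1 + C(2) + C(1) = 1 + 3 + 1 = 5
C(4) = 1 + C(3) + C(2) = 1 + 5 + 3 = 9
C(5) = 1 + C(4) + C(3) = 1 + 9 + 5 = 15
C(6) = 1 + C(5) + C(4) = 1 + 15 + 9 = 25
C(7) = 1 + C(6) + C(5) = 1 + 25 + 15 = 41
C(8) = 1 + C(7) + C(6) = 1 + 41 + 25 = 67
C(9) = 1 + C(8) + C(7) = 1 + 67 + 41 = 109
C(10) = 1 + C(9) + C(8) = 1 + 109 + 67 = 177
C(11) = 1 + C(10) + C(9) = 1 + 177 + 109 = 287
C(12) = 1 + C(11) + C(10) = 1 + 287 + 177 = 465
C(13) = 1 + C(12) + C(11) = 1 + 465 + 287 = 753
C(14) = 1 + C(13) + C(12) = 1 + 753 + 465 = 1219
C(15) = 1 + C(14) + C(13) = 1 + 1219 + 753 = 1973

1973


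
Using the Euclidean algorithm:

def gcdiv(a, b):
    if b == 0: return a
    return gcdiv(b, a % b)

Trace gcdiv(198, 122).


gcdiv(198, 122) = gcdiv(122, 76)
gcdiv(122, 76) = gcdiv(76, 46)
gcdiv(76, 46) = gcdiv(46, 30)
gcdiv(46, 30) = gcdiv(30, 16)
gcdiv(30, 16) = gcdiv(16, 14)
gcdiv(16, 14) = gcdiv(14, 2)
gcdiv(14, 2) = gcdiv(2, 0)
gcdiv(2, 0) = 2  (base case)

2


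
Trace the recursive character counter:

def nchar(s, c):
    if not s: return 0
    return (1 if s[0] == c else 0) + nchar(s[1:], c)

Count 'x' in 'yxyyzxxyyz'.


s[0]='y' != 'x' -> 0
s[0]='x' == 'x' -> 1
s[0]='y' != 'x' -> 0
s[0]='y' != 'x' -> 0
s[0]='z' != 'x' -> 0
s[0]='x' == 'x' -> 1
s[0]='x' == 'x' -> 1
s[0]='y' != 'x' -> 0
s[0]='y' != 'x' -> 0
s[0]='z' != 'x' -> 0
Sum: 0 + 1 + 0 + 0 + 0 + 1 + 1 + 0 + 0 + 0 = 3

3


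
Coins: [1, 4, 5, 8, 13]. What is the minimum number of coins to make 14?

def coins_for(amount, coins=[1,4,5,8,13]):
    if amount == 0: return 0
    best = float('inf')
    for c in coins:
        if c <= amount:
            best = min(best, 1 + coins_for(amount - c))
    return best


Building up with DP:
coins_for(0) = 0
coins_for(1) = min(1+coins_for(0)=1+0=1) = 1
coins_for(2) = min(1+coins_for(1)=1+1=2) = 2
coins_for(3) = min(1+coins_for(2)=1+2=3) = 3
coins_for(4) = min(1+coins_for(3)=1+3=4, 1+coins_for(0)=1+0=1) = 1
coins_for(5) = min(1+coins_for(4)=1+1=2, 1+coins_for(1)=1+1=2, 1+coins_for(0)=1+0=1) = 1
coins_for(6) = min(1+coins_for(5)=1+1=2, 1+coins_for(2)=1+2=3, 1+coins_for(1)=1+1=2) = 2
coins_for(7) = min(1+coins_for(6)=1+2=3, 1+coins_for(3)=1+3=4, 1+coins_for(2)=1+2=3) = 3
coins_for(8) = min(1+coins_for(7)=1+3=4, 1+coins_for(4)=1+1=2, 1+coins_for(3)=1+3=4, 1+coins_for(0)=1+0=1) = 1
coins_for(9) = min(1+coins_for(8)=1+1=2, 1+coins_for(5)=1+1=2, 1+coins_for(4)=1+1=2, 1+coins_for(1)=1+1=2) = 2
coins_for(10) = min(1+coins_for(9)=1+2=3, 1+coins_for(6)=1+2=3, 1+coins_for(5)=1+1=2, 1+coins_for(2)=1+2=3) = 2
coins_for(11) = min(1+coins_for(10)=1+2=3, 1+coins_for(7)=1+3=4, 1+coins_for(6)=1+2=3, 1+coins_for(3)=1+3=4) = 3
coins_for(12) = min(1+coins_for(11)=1+3=4, 1+coins_for(8)=1+1=2, 1+coins_for(7)=1+3=4, 1+coins_for(4)=1+1=2) = 2
coins_for(13) = min(1+coins_for(12)=1+2=3, 1+coins_for(9)=1+2=3, 1+coins_for(8)=1+1=2, 1+coins_for(5)=1+1=2, 1+coins_for(0)=1+0=1) = 1
coins_for(14) = min(1+coins_for(13)=1+1=2, 1+coins_for(10)=1+2=3, 1+coins_for(9)=1+2=3, 1+coins_for(6)=1+2=3, 1+coins_for(1)=1+1=2) = 2

2


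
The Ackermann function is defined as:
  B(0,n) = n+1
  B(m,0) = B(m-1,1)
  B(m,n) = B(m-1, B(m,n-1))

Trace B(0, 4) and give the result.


B(0, 4) = 5
Result: B(0, 4) = 5

5


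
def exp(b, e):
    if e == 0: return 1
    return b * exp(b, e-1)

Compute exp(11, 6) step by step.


exp(11, 6)
= 11 * exp(11, 5)
= 11 * 11 * exp(11, 4)
= 11 * 11 * 11 * exp(11, 3)
= 11 * 11 * 11 * 11 * exp(11, 2)
= 11 * 11 * 11 * 11 * 11 * exp(11, 1)
= 11 * 11 * 11 * 11 * 11 * 11 * exp(11, 0)
= 11 * 11 * 11 * 11 * 11 * 11 * 1
= 1771561

1771561


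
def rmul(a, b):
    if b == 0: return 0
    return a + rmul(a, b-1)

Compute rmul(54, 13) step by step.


rmul(54, 13) = 54 + rmul(54, 12)
rmul(54, 12) = 54 + rmul(54, 11)
rmul(54, 11) = 54 + rmul(54, 10)
rmul(54, 10) = 54 + rmul(54, 9)
rmul(54, 9) = 54 + rmul(54, 8)
rmul(54, 8) = 54 + rmul(54, 7)
rmul(54, 7) = 54 + rmul(54, 6)
rmul(54, 6) = 54 + rmul(54, 5)
rmul(54, 5) = 54 + rmul(54, 4)
rmul(54, 4) = 54 + rmul(54, 3)
rmul(54, 3) = 54 + rmul(54, 2)
rmul(54, 2) = 54 + rmul(54, 1)
rmul(54, 1) = 54 + rmul(54, 0)
rmul(54, 0) = 0  (base case)
Total: 54 + 54 + 54 + 54 + 54 + 54 + 54 + 54 + 54 + 54 + 54 + 54 + 54 + 0 = 702

702


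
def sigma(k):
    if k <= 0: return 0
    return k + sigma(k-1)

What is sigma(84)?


sigma(84)
= 84 + 83 + 82 + 81 + 80 + 79 + 78 + 77 + 76 + 75 + 74 + 73 + 72 + 71 + 70 + 69 + 68 + 67 + 66 + 65 + 64 + 63 + 62 + 61 + 60 + 59 + 58 + 57 + 56 + 55 + 54 + 53 + 52 + 51 + 50 + 49 + 48 + 47 + 46 + 45 + 44 + 43 + 42 + 41 + 40 + 39 + 38 + 37 + 36 + 35 + 34 + 33 + 32 + 31 + 30 + 29 + 28 + 27 + 26 + 25 + 24 + 23 + 22 + 21 + 20 + 19 + 18 + 17 + 16 + 15 + 14 + 13 + 12 + 11 + 10 + 9 + 8 + 7 + 6 + 5 + 4 + 3 + 2 + 1 + sigma(0)
= 84 + 83 + 82 + 81 + 80 + 79 + 78 + 77 + 76 + 75 + 74 + 73 + 72 + 71 + 70 + 69 + 68 + 67 + 66 + 65 + 64 + 63 + 62 + 61 + 60 + 59 + 58 + 57 + 56 + 55 + 54 + 53 + 52 + 51 + 50 + 49 + 48 + 47 + 46 + 45 + 44 + 43 + 42 + 41 + 40 + 39 + 38 + 37 + 36 + 35 + 34 + 33 + 32 + 31 + 30 + 29 + 28 + 27 + 26 + 25 + 24 + 23 + 22 + 21 + 20 + 19 + 18 + 17 + 16 + 15 + 14 + 13 + 12 + 11 + 10 + 9 + 8 + 7 + 6 + 5 + 4 + 3 + 2 + 1 + 0
= 3570

3570


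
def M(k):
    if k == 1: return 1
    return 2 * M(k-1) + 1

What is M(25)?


M(25) = 2 * M(24) + 1
M(24) = 2 * M(23) + 1
M(23) = 2 * M(22) + 1
M(22) = 2 * M(21) + 1
M(21) = 2 * M(20) + 1
M(20) = 2 * M(19) + 1
M(19) = 2 * M(18) + 1
M(18) = 2 * M(17) + 1
M(17) = 2 * M(16) + 1
M(16) = 2 * M(15) + 1
M(15) = 2 * M(14) + 1
M(14) = 2 * M(13) + 1
M(13) = 2 * M(12) + 1
M(12) = 2 * M(11) + 1
M(11) = 2 * M(10) + 1
M(10) = 2 * M(9) + 1
M(9) = 2 * M(8) + 1
M(8) = 2 * M(7) + 1
M(7) = 2 * M(6) + 1
M(6) = 2 * M(5) + 1
M(5) = 2 * M(4) + 1
M(4) = 2 * M(3) + 1
M(3) = 2 * M(2) + 1
M(2) = 2 * M(1) + 1
M(1) = 1  (base case)
M(2) = 2 * 1 + 1 = 3
M(3) = 2 * 3 + 1 = 7
M(4) = 2 * 7 + 1 = 15
M(5) = 2 * 15 + 1 = 31
M(6) = 2 * 31 + 1 = 63
M(7) = 2 * 63 + 1 = 127
M(8) = 2 * 127 + 1 = 255
M(9) = 2 * 255 + 1 = 511
M(10) = 2 * 511 + 1 = 1023
M(11) = 2 * 1023 + 1 = 2047
M(12) = 2 * 2047 + 1 = 4095
M(13) = 2 * 4095 + 1 = 8191
M(14) = 2 * 8191 + 1 = 16383
M(15) = 2 * 16383 + 1 = 32767
M(16) = 2 * 32767 + 1 = 65535
M(17) = 2 * 65535 + 1 = 131071
M(18) = 2 * 131071 + 1 = 262143
M(19) = 2 * 262143 + 1 = 524287
M(20) = 2 * 524287 + 1 = 1048575
M(21) = 2 * 1048575 + 1 = 2097151
M(22) = 2 * 2097151 + 1 = 4194303
M(23) = 2 * 4194303 + 1 = 8388607
M(24) = 2 * 8388607 + 1 = 16777215
M(25) = 2 * 16777215 + 1 = 33554431

33554431


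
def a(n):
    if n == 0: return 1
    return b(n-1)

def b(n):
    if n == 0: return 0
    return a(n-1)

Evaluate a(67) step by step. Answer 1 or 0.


a(67) = b(66)
b(66) = a(65)
a(65) = b(64)
b(64) = a(63)
a(63) = b(62)
b(62) = a(61)
a(61) = b(60)
b(60) = a(59)
a(59) = b(58)
b(58) = a(57)
a(57) = b(56)
b(56) = a(55)
a(55) = b(54)
b(54) = a(53)
a(53) = b(52)
b(52) = a(51)
a(51) = b(50)
b(50) = a(49)
a(49) = b(48)
b(48) = a(47)
a(47) = b(46)
b(46) = a(45)
a(45) = b(44)
b(44) = a(43)
a(43) = b(42)
b(42) = a(41)
a(41) = b(40)
b(40) = a(39)
a(39) = b(38)
b(38) = a(37)
a(37) = b(36)
b(36) = a(35)
a(35) = b(34)
b(34) = a(33)
a(33) = b(32)
b(32) = a(31)
a(31) = b(30)
b(30) = a(29)
a(29) = b(28)
b(28) = a(27)
a(27) = b(26)
b(26) = a(25)
a(25) = b(24)
b(24) = a(23)
a(23) = b(22)
b(22) = a(21)
a(21) = b(20)
b(20) = a(19)
a(19) = b(18)
b(18) = a(17)
a(17) = b(16)
b(16) = a(15)
a(15) = b(14)
b(14) = a(13)
a(13) = b(12)
b(12) = a(11)
a(11) = b(10)
b(10) = a(9)
a(9) = b(8)
b(8) = a(7)
a(7) = b(6)
b(6) = a(5)
a(5) = b(4)
b(4) = a(3)
a(3) = b(2)
b(2) = a(1)
a(1) = b(0)
b(0) = 0  (base case)
Result: 0

0


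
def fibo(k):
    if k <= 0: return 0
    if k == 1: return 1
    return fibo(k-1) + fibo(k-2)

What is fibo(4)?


Computing fibo(4) bottom-up:
fibo(0) = 0
fibo(1) = 1
fibo(2) = fibo(1) + fibo(0) = 1 + 0 = 1
fibo(3) = fibo(2) + fibo(1) = 1 + 1 = 2
fibo(4) = fibo(3) + fibo(2) = 2 + 1 = 3

3


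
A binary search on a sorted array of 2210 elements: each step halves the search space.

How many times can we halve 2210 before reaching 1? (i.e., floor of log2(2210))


2210 / 2 = 1105
1105 / 2 = 552
552 / 2 = 276
276 / 2 = 138
138 / 2 = 69
69 / 2 = 34
34 / 2 = 17
17 / 2 = 8
8 / 2 = 4
4 / 2 = 2
2 / 2 = 1
Reached 1 after 11 halvings

11


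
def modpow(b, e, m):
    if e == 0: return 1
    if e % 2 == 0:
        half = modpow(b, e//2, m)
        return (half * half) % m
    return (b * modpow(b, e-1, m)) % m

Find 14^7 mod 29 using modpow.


modpow(14, 7, 29): e is odd, compute modpow(14, 6, 29)
  modpow(14, 6, 29): e is even, compute modpow(14, 3, 29)
    modpow(14, 3, 29): e is odd, compute modpow(14, 2, 29)
      modpow(14, 2, 29): e is even, compute modpow(14, 1, 29)
        modpow(14, 1, 29): e is odd, compute modpow(14, 0, 29)
          modpow(14, 0, 29) = 1
        (14 * 1) % 29 = 14
      half=14, (14*14) % 29 = 22
    (14 * 22) % 29 = 18
  half=18, (18*18) % 29 = 5
(14 * 5) % 29 = 12

12


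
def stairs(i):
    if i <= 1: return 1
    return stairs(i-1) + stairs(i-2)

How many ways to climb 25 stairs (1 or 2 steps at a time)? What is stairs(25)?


Building up from base cases:
stairs(0) = 1
stairs(1) = 1
stairs(2) = stairs(1) + stairs(0) = 1 + 1 = 2
stairs(3) = stairs(2) + stairs(1) = 2 + 1 = 3
stairs(4) = stairs(3) + stairs(2) = 3 + 2 = 5
stairs(5) = stairs(4) + stairs(3) = 5 + 3 = 8
stairs(6) = stairs(5) + stairs(4) = 8 + 5 = 13
stairs(7) = stairs(6) + stairs(5) = 13 + 8 = 21
stairs(8) = stairs(7) + stairs(6) = 21 + 13 = 34
stairs(9) = stairs(8) + stairs(7) = 34 + 21 = 55
stairs(10) = stairs(9) + stairs(8) = 55 + 34 = 89
stairs(11) = stairs(10) + stairs(9) = 89 + 55 = 144
stairs(12) = stairs(11) + stairs(10) = 144 + 89 = 233
stairs(13) = stairs(12) + stairs(11) = 233 + 144 = 377
stairs(14) = stairs(13) + stairs(12) = 377 + 233 = 610
stairs(15) = stairs(14) + stairs(13) = 610 + 377 = 987
stairs(16) = stairs(15) + stairs(14) = 987 + 610 = 1597
stairs(17) = stairs(16) + stairs(15) = 1597 + 987 = 2584
stairs(18) = stairs(17) + stairs(16) = 2584 + 1597 = 4181
stairs(19) = stairs(18) + stairs(17) = 4181 + 2584 = 6765
stairs(20) = stairs(19) + stairs(18) = 6765 + 4181 = 10946
stairs(21) = stairs(20) + stairs(19) = 10946 + 6765 = 17711
stairs(22) = stairs(21) + stairs(20) = 17711 + 10946 = 28657
stairs(23) = stairs(22) + stairs(21) = 28657 + 17711 = 46368
stairs(24) = stairs(23) + stairs(22) = 46368 + 28657 = 75025
stairs(25) = stairs(24) + stairs(23) = 75025 + 46368 = 121393

121393


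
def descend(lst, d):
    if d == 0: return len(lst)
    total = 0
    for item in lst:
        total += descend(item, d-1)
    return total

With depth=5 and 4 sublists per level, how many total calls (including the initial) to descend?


At depth 0 (root): 1 call
At depth 1: each of 1 parents calls descend on 4 children = 4 calls
At depth 2: each of 4 parents calls descend on 4 children = 16 calls
At depth 3: each of 16 parents calls descend on 4 children = 64 calls
At depth 4: each of 64 parents calls descend on 4 children = 256 calls
At depth 5: each of 256 parents calls descend on 4 children = 1024 calls
Total: 1 + 4 + 16 + 64 + 256 + 1024 = 1365

1365


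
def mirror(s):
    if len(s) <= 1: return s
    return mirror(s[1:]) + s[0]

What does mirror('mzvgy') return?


mirror('mzvgy') = mirror('zvgy') + 'm'
mirror('zvgy') = mirror('vgy') + 'z'
mirror('vgy') = mirror('gy') + 'v'
mirror('gy') = mirror('y') + 'g'
mirror('y') = 'y'  (base case)
Concatenating: 'y' + 'g' + 'v' + 'z' + 'm' = 'ygvzm'

ygvzm


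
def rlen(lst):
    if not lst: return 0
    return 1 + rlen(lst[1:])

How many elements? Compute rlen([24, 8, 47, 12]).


rlen([24, 8, 47, 12]) = 1 + rlen([8, 47, 12])
rlen([8, 47, 12]) = 1 + rlen([47, 12])
rlen([47, 12]) = 1 + rlen([12])
rlen([12]) = 1 + rlen([])
rlen([]) = 0  (base case)
Unwinding: 1 + 1 + 1 + 1 + 0 = 4

4


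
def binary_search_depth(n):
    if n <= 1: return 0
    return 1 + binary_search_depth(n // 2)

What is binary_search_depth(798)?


798 / 2 = 399
399 / 2 = 199
199 / 2 = 99
99 / 2 = 49
49 / 2 = 24
24 / 2 = 12
12 / 2 = 6
6 / 2 = 3
3 / 2 = 1
Reached 1 after 9 halvings

9


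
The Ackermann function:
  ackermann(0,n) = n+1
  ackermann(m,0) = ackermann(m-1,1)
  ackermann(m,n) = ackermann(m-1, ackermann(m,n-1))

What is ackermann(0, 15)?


ackermann(0, 15) = 16
Result: ackermann(0, 15) = 16

16


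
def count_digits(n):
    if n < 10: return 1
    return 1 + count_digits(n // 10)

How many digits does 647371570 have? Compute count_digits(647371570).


count_digits(647371570) = 1 + count_digits(64737157)
count_digits(64737157) = 1 + count_digits(6473715)
count_digits(6473715) = 1 + count_digits(647371)
count_digits(647371) = 1 + count_digits(64737)
count_digits(64737) = 1 + count_digits(6473)
count_digits(6473) = 1 + count_digits(647)
count_digits(647) = 1 + count_digits(64)
count_digits(64) = 1 + count_digits(6)
count_digits(6) = 1  (base case: 6 < 10)
Unwinding: 1 + 1 + 1 + 1 + 1 + 1 + 1 + 1 + 1 = 9

9


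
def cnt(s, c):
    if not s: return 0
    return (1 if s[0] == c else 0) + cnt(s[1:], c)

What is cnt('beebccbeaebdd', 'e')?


s[0]='b' != 'e' -> 0
s[0]='e' == 'e' -> 1
s[0]='e' == 'e' -> 1
s[0]='b' != 'e' -> 0
s[0]='c' != 'e' -> 0
s[0]='c' != 'e' -> 0
s[0]='b' != 'e' -> 0
s[0]='e' == 'e' -> 1
s[0]='a' != 'e' -> 0
s[0]='e' == 'e' -> 1
s[0]='b' != 'e' -> 0
s[0]='d' != 'e' -> 0
s[0]='d' != 'e' -> 0
Sum: 0 + 1 + 1 + 0 + 0 + 0 + 0 + 1 + 0 + 1 + 0 + 0 + 0 = 4

4


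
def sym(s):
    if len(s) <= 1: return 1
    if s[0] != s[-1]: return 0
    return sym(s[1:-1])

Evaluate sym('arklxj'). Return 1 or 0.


sym('arklxj'): s[0]='a' != s[-1]='j' -> return 0
Result: 0 (not a palindrome)

0


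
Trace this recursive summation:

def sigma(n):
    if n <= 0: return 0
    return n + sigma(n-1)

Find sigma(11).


sigma(11)
= 11 + 10 + 9 + 8 + 7 + 6 + 5 + 4 + 3 + 2 + 1 + sigma(0)
= 11 + 10 + 9 + 8 + 7 + 6 + 5 + 4 + 3 + 2 + 1 + 0
= 66

66


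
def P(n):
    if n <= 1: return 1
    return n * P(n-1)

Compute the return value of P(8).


P(8)
= 8 * P(7)
= 8 * 7 * P(6)
= 8 * 7 * 6 * P(5)
= 8 * 7 * 6 * 5 * P(4)
= 8 * 7 * 6 * 5 * 4 * P(3)
= 8 * 7 * 6 * 5 * 4 * 3 * P(2)
= 8 * 7 * 6 * 5 * 4 * 3 * 2 * P(1)
= 8 * 7 * 6 * 5 * 4 * 3 * 2 * 1
= 40320

40320


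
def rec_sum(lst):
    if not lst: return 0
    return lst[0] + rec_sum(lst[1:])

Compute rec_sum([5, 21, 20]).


rec_sum([5, 21, 20]) = 5 + rec_sum([21, 20])
rec_sum([21, 20]) = 21 + rec_sum([20])
rec_sum([20]) = 20 + rec_sum([])
rec_sum([]) = 0  (base case)
Total: 5 + 21 + 20 + 0 = 46

46


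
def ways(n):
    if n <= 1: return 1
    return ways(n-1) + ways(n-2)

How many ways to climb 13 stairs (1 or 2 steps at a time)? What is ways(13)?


Building up from base cases:
ways(0) = 1
ways(1) = 1
ways(2) = ways(1) + ways(0) = 1 + 1 = 2
ways(3) = ways(2) + ways(1) = 2 + 1 = 3
ways(4) = ways(3) + ways(2) = 3 + 2 = 5
ways(5) = ways(4) + ways(3) = 5 + 3 = 8
ways(6) = ways(5) + ways(4) = 8 + 5 = 13
ways(7) = ways(6) + ways(5) = 13 + 8 = 21
ways(8) = ways(7) + ways(6) = 21 + 13 = 34
ways(9) = ways(8) + ways(7) = 34 + 21 = 55
ways(10) = ways(9) + ways(8) = 55 + 34 = 89
ways(11) = ways(10) + ways(9) = 89 + 55 = 144
ways(12) = ways(11) + ways(10) = 144 + 89 = 233
ways(13) = ways(12) + ways(11) = 233 + 144 = 377

377


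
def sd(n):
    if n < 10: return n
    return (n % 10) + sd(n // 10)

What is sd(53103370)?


sd(53103370) = 0 + sd(5310337)
sd(5310337) = 7 + sd(531033)
sd(531033) = 3 + sd(53103)
sd(53103) = 3 + sd(5310)
sd(5310) = 0 + sd(531)
sd(531) = 1 + sd(53)
sd(53) = 3 + sd(5)
sd(5) = 5  (base case)
Total: 0 + 7 + 3 + 3 + 0 + 1 + 3 + 5 = 22

22


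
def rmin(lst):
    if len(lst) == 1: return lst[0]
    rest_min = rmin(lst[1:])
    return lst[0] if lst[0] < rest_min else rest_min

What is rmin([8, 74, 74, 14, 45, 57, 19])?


rmin([8, 74, 74, 14, 45, 57, 19]): compare 8 with rmin([74, 74, 14, 45, 57, 19])
rmin([74, 74, 14, 45, 57, 19]): compare 74 with rmin([74, 14, 45, 57, 19])
rmin([74, 14, 45, 57, 19]): compare 74 with rmin([14, 45, 57, 19])
rmin([14, 45, 57, 19]): compare 14 with rmin([45, 57, 19])
rmin([45, 57, 19]): compare 45 with rmin([57, 19])
rmin([57, 19]): compare 57 with rmin([19])
rmin([19]) = 19  (base case)
Compare 57 with 19 -> 19
Compare 45 with 19 -> 19
Compare 14 with 19 -> 14
Compare 74 with 14 -> 14
Compare 74 with 14 -> 14
Compare 8 with 14 -> 8

8


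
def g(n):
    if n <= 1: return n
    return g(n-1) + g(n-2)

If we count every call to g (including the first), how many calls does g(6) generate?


Let C(n) = total calls for g(n)
C(0) = 1, C(1) = 1
C(2) = 1 + C(1) + C(0) = 1 + 1 + 1 = 3
C(3) = 1 + C(2) + C(1) = 1 + 3 + 1 = 5
C(4) = 1 + C(3) + C(2) = 1 + 5 + 3 = 9
C(5) = 1 + C(4) + C(3) = 1 + 9 + 5 = 15
C(6) = 1 + C(5) + C(4) = 1 + 15 + 9 = 25

25


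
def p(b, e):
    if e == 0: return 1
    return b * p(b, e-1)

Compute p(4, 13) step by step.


p(4, 13)
= 4 * p(4, 12)
= 4 * 4 * p(4, 11)
= 4 * 4 * 4 * p(4, 10)
= 4 * 4 * 4 * 4 * p(4, 9)
= 4 * 4 * 4 * 4 * 4 * p(4, 8)
= 4 * 4 * 4 * 4 * 4 * 4 * p(4, 7)
= 4 * 4 * 4 * 4 * 4 * 4 * 4 * p(4, 6)
= 4 * 4 * 4 * 4 * 4 * 4 * 4 * 4 * p(4, 5)
= 4 * 4 * 4 * 4 * 4 * 4 * 4 * 4 * 4 * p(4, 4)
= 4 * 4 * 4 * 4 * 4 * 4 * 4 * 4 * 4 * 4 * p(4, 3)
= 4 * 4 * 4 * 4 * 4 * 4 * 4 * 4 * 4 * 4 * 4 * p(4, 2)
= 4 * 4 * 4 * 4 * 4 * 4 * 4 * 4 * 4 * 4 * 4 * 4 * p(4, 1)
= 4 * 4 * 4 * 4 * 4 * 4 * 4 * 4 * 4 * 4 * 4 * 4 * 4 * p(4, 0)
= 4 * 4 * 4 * 4 * 4 * 4 * 4 * 4 * 4 * 4 * 4 * 4 * 4 * 1
= 67108864

67108864


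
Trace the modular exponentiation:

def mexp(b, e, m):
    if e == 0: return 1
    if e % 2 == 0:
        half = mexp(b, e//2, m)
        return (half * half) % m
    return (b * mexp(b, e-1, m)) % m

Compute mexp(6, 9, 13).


mexp(6, 9, 13): e is odd, compute mexp(6, 8, 13)
  mexp(6, 8, 13): e is even, compute mexp(6, 4, 13)
    mexp(6, 4, 13): e is even, compute mexp(6, 2, 13)
      mexp(6, 2, 13): e is even, compute mexp(6, 1, 13)
        mexp(6, 1, 13): e is odd, compute mexp(6, 0, 13)
          mexp(6, 0, 13) = 1
        (6 * 1) % 13 = 6
      half=6, (6*6) % 13 = 10
    half=10, (10*10) % 13 = 9
  half=9, (9*9) % 13 = 3
(6 * 3) % 13 = 5

5


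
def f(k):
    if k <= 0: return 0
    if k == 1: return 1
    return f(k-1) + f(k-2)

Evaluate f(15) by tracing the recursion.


Computing f(15) bottom-up:
f(0) = 0
f(1) = 1
f(2) = f(1) + f(0) = 1 + 0 = 1
f(3) = f(2) + f(1) = 1 + 1 = 2
f(4) = f(3) + f(2) = 2 + 1 = 3
f(5) = f(4) + f(3) = 3 + 2 = 5
f(6) = f(5) + f(4) = 5 + 3 = 8
f(7) = f(6) + f(5) = 8 + 5 = 13
f(8) = f(7) + f(6) = 13 + 8 = 21
f(9) = f(8) + f(7) = 21 + 13 = 34
f(10) = f(9) + f(8) = 34 + 21 = 55
f(11) = f(10) + f(9) = 55 + 34 = 89
f(12) = f(11) + f(10) = 89 + 55 = 144
f(13) = f(12) + f(11) = 144 + 89 = 233
f(14) = f(13) + f(12) = 233 + 144 = 377
f(15) = f(14) + f(13) = 377 + 233 = 610

610


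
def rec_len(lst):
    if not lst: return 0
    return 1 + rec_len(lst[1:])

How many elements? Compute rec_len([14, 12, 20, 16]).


rec_len([14, 12, 20, 16]) = 1 + rec_len([12, 20, 16])
rec_len([12, 20, 16]) = 1 + rec_len([20, 16])
rec_len([20, 16]) = 1 + rec_len([16])
rec_len([16]) = 1 + rec_len([])
rec_len([]) = 0  (base case)
Unwinding: 1 + 1 + 1 + 1 + 0 = 4

4


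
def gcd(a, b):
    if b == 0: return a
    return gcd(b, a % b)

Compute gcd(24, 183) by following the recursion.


gcd(24, 183) = gcd(183, 24)
gcd(183, 24) = gcd(24, 15)
gcd(24, 15) = gcd(15, 9)
gcd(15, 9) = gcd(9, 6)
gcd(9, 6) = gcd(6, 3)
gcd(6, 3) = gcd(3, 0)
gcd(3, 0) = 3  (base case)

3


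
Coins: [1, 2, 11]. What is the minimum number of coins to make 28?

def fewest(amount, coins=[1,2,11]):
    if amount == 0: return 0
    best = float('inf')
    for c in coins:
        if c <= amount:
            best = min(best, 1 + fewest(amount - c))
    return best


Building up with DP:
fewest(0) = 0
fewest(1) = min(1+fewest(0)=1+0=1) = 1
fewest(2) = min(1+fewest(1)=1+1=2, 1+fewest(0)=1+0=1) = 1
fewest(3) = min(1+fewest(2)=1+1=2, 1+fewest(1)=1+1=2) = 2
fewest(4) = min(1+fewest(3)=1+2=3, 1+fewest(2)=1+1=2) = 2
fewest(5) = min(1+fewest(4)=1+2=3, 1+fewest(3)=1+2=3) = 3
fewest(6) = min(1+fewest(5)=1+3=4, 1+fewest(4)=1+2=3) = 3
fewest(7) = min(1+fewest(6)=1+3=4, 1+fewest(5)=1+3=4) = 4
fewest(8) = min(1+fewest(7)=1+4=5, 1+fewest(6)=1+3=4) = 4
fewest(9) = min(1+fewest(8)=1+4=5, 1+fewest(7)=1+4=5) = 5
fewest(10) = min(1+fewest(9)=1+5=6, 1+fewest(8)=1+4=5) = 5
fewest(11) = min(1+fewest(10)=1+5=6, 1+fewest(9)=1+5=6, 1+fewest(0)=1+0=1) = 1
fewest(12) = min(1+fewest(11)=1+1=2, 1+fewest(10)=1+5=6, 1+fewest(1)=1+1=2) = 2
fewest(13) = min(1+fewest(12)=1+2=3, 1+fewest(11)=1+1=2, 1+fewest(2)=1+1=2) = 2
fewest(14) = min(1+fewest(13)=1+2=3, 1+fewest(12)=1+2=3, 1+fewest(3)=1+2=3) = 3
fewest(15) = min(1+fewest(14)=1+3=4, 1+fewest(13)=1+2=3, 1+fewest(4)=1+2=3) = 3
fewest(16) = min(1+fewest(15)=1+3=4, 1+fewest(14)=1+3=4, 1+fewest(5)=1+3=4) = 4
fewest(17) = min(1+fewest(16)=1+4=5, 1+fewest(15)=1+3=4, 1+fewest(6)=1+3=4) = 4
fewest(18) = min(1+fewest(17)=1+4=5, 1+fewest(16)=1+4=5, 1+fewest(7)=1+4=5) = 5
fewest(19) = min(1+fewest(18)=1+5=6, 1+fewest(17)=1+4=5, 1+fewest(8)=1+4=5) = 5
fewest(20) = min(1+fewest(19)=1+5=6, 1+fewest(18)=1+5=6, 1+fewest(9)=1+5=6) = 6
fewest(21) = min(1+fewest(20)=1+6=7, 1+fewest(19)=1+5=6, 1+fewest(10)=1+5=6) = 6
fewest(22) = min(1+fewest(21)=1+6=7, 1+fewest(20)=1+6=7, 1+fewest(11)=1+1=2) = 2
fewest(23) = min(1+fewest(22)=1+2=3, 1+fewest(21)=1+6=7, 1+fewest(12)=1+2=3) = 3
fewest(24) = min(1+fewest(23)=1+3=4, 1+fewest(22)=1+2=3, 1+fewest(13)=1+2=3) = 3
fewest(25) = min(1+fewest(24)=1+3=4, 1+fewest(23)=1+3=4, 1+fewest(14)=1+3=4) = 4
fewest(26) = min(1+fewest(25)=1+4=5, 1+fewest(24)=1+3=4, 1+fewest(15)=1+3=4) = 4
fewest(27) = min(1+fewest(26)=1+4=5, 1+fewest(25)=1+4=5, 1+fewest(16)=1+4=5) = 5
fewest(28) = min(1+fewest(27)=1+5=6, 1+fewest(26)=1+4=5, 1+fewest(17)=1+4=5) = 5

5
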